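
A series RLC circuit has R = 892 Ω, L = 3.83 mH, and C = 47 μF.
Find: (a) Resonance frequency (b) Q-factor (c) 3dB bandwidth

Step 1 — Resonance condition Im(Z)=0 gives ω₀ = 1/√(LC).
Step 2 — ω₀ = 1/√(0.00383·4.7e-05) = 2357 rad/s.
Step 3 — f₀ = ω₀/(2π) = 375.1 Hz.
Step 4 — Series Q: Q = ω₀L/R = 2357·0.00383/892 = 0.01012.
Step 5 — 3dB bandwidth: Δω = ω₀/Q = 2.329e+05 rad/s; BW = Δω/(2π) = 3.707e+04 Hz.

(a) f₀ = 375.1 Hz  (b) Q = 0.01012  (c) BW = 3.707e+04 Hz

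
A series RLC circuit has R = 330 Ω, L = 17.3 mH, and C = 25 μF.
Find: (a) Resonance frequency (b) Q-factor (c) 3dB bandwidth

Step 1 — Resonance: ω₀ = 1/√(LC) = 1/√(0.0173·2.5e-05) = 1521 rad/s.
Step 2 — f₀ = ω₀/(2π) = 242 Hz.
Step 3 — Series Q: Q = ω₀L/R = 1521·0.0173/330 = 0.07971.
Step 4 — Bandwidth: Δω = ω₀/Q = 1.908e+04 rad/s; BW = Δω/(2π) = 3036 Hz.

(a) f₀ = 242 Hz  (b) Q = 0.07971  (c) BW = 3036 Hz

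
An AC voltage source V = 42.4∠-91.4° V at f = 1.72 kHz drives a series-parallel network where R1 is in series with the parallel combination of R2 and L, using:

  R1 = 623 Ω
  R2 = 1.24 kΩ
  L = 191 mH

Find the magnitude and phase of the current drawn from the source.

Step 1 — Angular frequency: ω = 2π·f = 2π·1720 = 1.081e+04 rad/s.
Step 2 — Component impedances:
  R1: Z = R = 623 Ω
  R2: Z = R = 1240 Ω
  L: Z = jωL = j·1.081e+04·0.191 = 0 + j2064 Ω
Step 3 — Parallel branch: R2 || L = 1/(1/R2 + 1/L) = 911.2 + j547.4 Ω.
Step 4 — Series with R1: Z_total = R1 + (R2 || L) = 1534 + j547.4 Ω = 1629∠19.6° Ω.
Step 5 — Source phasor: V = 42.4∠-91.4° V = -1.036 - j42.39 V.
Step 6 — Ohm's law: I = V / Z_total = (-1.036 - j42.39) / (1534 + j547.4) = -0.009343 - j0.0243 A.
Step 7 — Convert to polar: |I| = 0.02603 A, ∠I = -111.0°.

I = 0.02603∠-111.0° A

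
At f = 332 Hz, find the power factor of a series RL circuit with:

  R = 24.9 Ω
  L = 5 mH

Step 1 — Angular frequency: ω = 2π·f = 2π·332 = 2086 rad/s.
Step 2 — Component impedances:
  R: Z = R = 24.9 Ω
  L: Z = jωL = j·2086·0.005 = 0 + j10.43 Ω
Step 3 — Series combination: Z_total = R + L = 24.9 + j10.43 Ω = 27∠22.7° Ω.
Step 4 — Power factor: PF = cos(φ) = Re(Z)/|Z| = 24.9/26.996 = 0.9224.
Step 5 — Type: Im(Z) = 10.43 ⇒ lagging (phase φ = 22.7°).

PF = 0.9224 (lagging, φ = 22.7°)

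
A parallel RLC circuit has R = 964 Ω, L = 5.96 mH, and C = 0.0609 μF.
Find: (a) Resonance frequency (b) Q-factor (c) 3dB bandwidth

Step 1 — Resonance: ω₀ = 1/√(LC) = 1/√(0.00596·6.09e-08) = 5.249e+04 rad/s.
Step 2 — f₀ = ω₀/(2π) = 8354 Hz.
Step 3 — Parallel Q: Q = R/(ω₀L) = 964/(5.249e+04·0.00596) = 3.082.
Step 4 — Bandwidth: Δω = ω₀/Q = 1.703e+04 rad/s; BW = Δω/(2π) = 2711 Hz.

(a) f₀ = 8354 Hz  (b) Q = 3.082  (c) BW = 2711 Hz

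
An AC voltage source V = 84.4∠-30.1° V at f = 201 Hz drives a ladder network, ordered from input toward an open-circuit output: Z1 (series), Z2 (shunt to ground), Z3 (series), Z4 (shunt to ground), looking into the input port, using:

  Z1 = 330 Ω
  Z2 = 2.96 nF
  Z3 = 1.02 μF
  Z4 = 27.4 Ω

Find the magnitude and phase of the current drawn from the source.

Step 1 — Angular frequency: ω = 2π·f = 2π·201 = 1263 rad/s.
Step 2 — Component impedances:
  Z1: Z = R = 330 Ω
  Z2: Z = 1/(jωC) = -j/(ω·C) = 0 - j2.675e+05 Ω
  Z3: Z = 1/(jωC) = -j/(ω·C) = 0 - j776.3 Ω
  Z4: Z = R = 27.4 Ω
Step 3 — Ladder network (open output): work backward from the far end, alternating series and parallel combinations. Z_in = 357.2 - j774 Ω = 852.5∠-65.2° Ω.
Step 4 — Source phasor: V = 84.4∠-30.1° V = 73.02 - j42.33 V.
Step 5 — Ohm's law: I = V / Z_total = (73.02 - j42.33) / (357.2 - j774) = 0.08097 + j0.05696 A.
Step 6 — Convert to polar: |I| = 0.099 A, ∠I = 35.1°.

I = 0.099∠35.1° A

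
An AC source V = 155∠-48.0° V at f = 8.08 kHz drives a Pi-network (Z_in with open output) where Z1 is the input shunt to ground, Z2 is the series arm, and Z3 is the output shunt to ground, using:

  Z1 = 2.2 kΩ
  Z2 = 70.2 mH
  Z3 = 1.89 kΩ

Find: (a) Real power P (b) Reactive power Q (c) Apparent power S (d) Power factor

Step 1 — Angular frequency: ω = 2π·f = 2π·8080 = 5.077e+04 rad/s.
Step 2 — Component impedances:
  Z1: Z = R = 2200 Ω
  Z2: Z = jωL = j·5.077e+04·0.0702 = 0 + j3564 Ω
  Z3: Z = R = 1890 Ω
Step 3 — With open output, the series arm Z2 and the output shunt Z3 appear in series to ground: Z2 + Z3 = 1890 + j3564 Ω.
Step 4 — Parallel with input shunt Z1: Z_in = Z1 || (Z2 + Z3) = 1527 + j586.1 Ω = 1636∠21.0° Ω.
Step 5 — Source phasor: V = 155∠-48.0° V = 103.7 - j115.2 V.
Step 6 — Current: I = V / Z = 0.03396 - j0.08845 A = 0.09475∠-69.0° A.
Step 7 — Complex power: S = V·I* = 13.71 + j5.261 VA.
Step 8 — Real power: P = Re(S) = 13.71 W.
Step 9 — Reactive power: Q = Im(S) = 5.261 VAR.
Step 10 — Apparent power: |S| = 14.69 VA.
Step 11 — Power factor: PF = P/|S| = 0.9336 (lagging).

(a) P = 13.71 W  (b) Q = 5.261 VAR  (c) S = 14.69 VA  (d) PF = 0.9336 (lagging)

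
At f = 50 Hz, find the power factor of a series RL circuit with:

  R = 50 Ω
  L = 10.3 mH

Step 1 — Angular frequency: ω = 2π·f = 2π·50 = 314.2 rad/s.
Step 2 — Component impedances:
  R: Z = R = 50 Ω
  L: Z = jωL = j·314.2·0.0103 = 0 + j3.236 Ω
Step 3 — Series combination: Z_total = R + L = 50 + j3.236 Ω = 50.1∠3.7° Ω.
Step 4 — Power factor: PF = cos(φ) = Re(Z)/|Z| = 50/50.105 = 0.9979.
Step 5 — Type: Im(Z) = 3.236 ⇒ lagging (phase φ = 3.7°).

PF = 0.9979 (lagging, φ = 3.7°)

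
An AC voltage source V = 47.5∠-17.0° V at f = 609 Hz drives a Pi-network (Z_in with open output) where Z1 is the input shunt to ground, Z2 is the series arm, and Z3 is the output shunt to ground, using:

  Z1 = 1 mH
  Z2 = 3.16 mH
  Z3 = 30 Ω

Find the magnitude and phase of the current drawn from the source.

Step 1 — Angular frequency: ω = 2π·f = 2π·609 = 3826 rad/s.
Step 2 — Component impedances:
  Z1: Z = jωL = j·3826·0.001 = 0 + j3.826 Ω
  Z2: Z = jωL = j·3826·0.00316 = 0 + j12.09 Ω
  Z3: Z = R = 30 Ω
Step 3 — With open output, the series arm Z2 and the output shunt Z3 appear in series to ground: Z2 + Z3 = 30 + j12.09 Ω.
Step 4 — Parallel with input shunt Z1: Z_in = Z1 || (Z2 + Z3) = 0.3808 + j3.624 Ω = 3.644∠84.0° Ω.
Step 5 — Source phasor: V = 47.5∠-17.0° V = 45.42 - j13.89 V.
Step 6 — Ohm's law: I = V / Z_total = (45.42 - j13.89) / (0.3808 + j3.624) = -2.487 - j12.79 A.
Step 7 — Convert to polar: |I| = 13.03 A, ∠I = -101.0°.

I = 13.03∠-101.0° A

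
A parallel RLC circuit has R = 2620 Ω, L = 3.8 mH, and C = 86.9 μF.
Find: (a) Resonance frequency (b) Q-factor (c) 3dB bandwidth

Step 1 — Resonance: ω₀ = 1/√(LC) = 1/√(0.0038·8.69e-05) = 1740 rad/s.
Step 2 — f₀ = ω₀/(2π) = 277 Hz.
Step 3 — Parallel Q: Q = R/(ω₀L) = 2620/(1740·0.0038) = 396.2.
Step 4 — Bandwidth: Δω = ω₀/Q = 4.392 rad/s; BW = Δω/(2π) = 0.699 Hz.

(a) f₀ = 277 Hz  (b) Q = 396.2  (c) BW = 0.699 Hz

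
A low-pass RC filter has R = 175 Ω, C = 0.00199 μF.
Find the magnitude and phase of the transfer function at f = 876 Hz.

Step 1 — Angular frequency: ω = 2π·876 = 5504 rad/s.
Step 2 — Transfer function: H(jω) = 1/(1 + jωRC).
Step 3 — Denominator: 1 + jωRC = 1 + j·5504·175·1.99e-09 = 1 + j0.001917.
Step 4 — H = 1 - j0.001917.
Step 5 — Magnitude: |H| = 1 (-0.0 dB); phase: φ = -0.1°.

|H| = 1 (-0.0 dB), φ = -0.1°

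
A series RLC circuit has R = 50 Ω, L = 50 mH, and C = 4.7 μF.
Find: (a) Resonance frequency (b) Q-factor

Step 1 — Resonance condition Im(Z)=0 gives ω₀ = 1/√(LC).
Step 2 — ω₀ = 1/√(0.05·4.7e-06) = 2063 rad/s.
Step 3 — f₀ = ω₀/(2π) = 328.3 Hz.
Step 4 — Series Q: Q = ω₀L/R = 2063·0.05/50 = 2.063.

(a) f₀ = 328.3 Hz  (b) Q = 2.063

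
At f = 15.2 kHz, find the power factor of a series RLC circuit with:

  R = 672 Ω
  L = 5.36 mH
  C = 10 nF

Step 1 — Angular frequency: ω = 2π·f = 2π·1.52e+04 = 9.55e+04 rad/s.
Step 2 — Component impedances:
  R: Z = R = 672 Ω
  L: Z = jωL = j·9.55e+04·0.00536 = 0 + j511.9 Ω
  C: Z = 1/(jωC) = -j/(ω·C) = 0 - j1047 Ω
Step 3 — Series combination: Z_total = R + L + C = 672 - j535.2 Ω = 859.1∠-38.5° Ω.
Step 4 — Power factor: PF = cos(φ) = Re(Z)/|Z| = 672/859.1 = 0.7822.
Step 5 — Type: Im(Z) = -535.2 ⇒ leading (phase φ = -38.5°).

PF = 0.7822 (leading, φ = -38.5°)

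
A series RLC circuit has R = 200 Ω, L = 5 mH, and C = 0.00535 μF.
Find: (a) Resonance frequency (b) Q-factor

Step 1 — Resonance condition Im(Z)=0 gives ω₀ = 1/√(LC).
Step 2 — ω₀ = 1/√(0.005·5.35e-09) = 1.933e+05 rad/s.
Step 3 — f₀ = ω₀/(2π) = 3.077e+04 Hz.
Step 4 — Series Q: Q = ω₀L/R = 1.933e+05·0.005/200 = 4.834.

(a) f₀ = 3.077e+04 Hz  (b) Q = 4.834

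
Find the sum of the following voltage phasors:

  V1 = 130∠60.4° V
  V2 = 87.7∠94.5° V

Step 1 — Convert each phasor to rectangular form:
  V1 = 130·(cos(60.4°) + j·sin(60.4°)) = 64.21 + j113 V
  V2 = 87.7·(cos(94.5°) + j·sin(94.5°)) = -6.881 + j87.43 V
Step 2 — Sum components: V_total = 57.33 + j200.5 V.
Step 3 — Convert to polar: |V_total| = 208.5 V, ∠V_total = 74.0°.

V_total = 208.5∠74.0° V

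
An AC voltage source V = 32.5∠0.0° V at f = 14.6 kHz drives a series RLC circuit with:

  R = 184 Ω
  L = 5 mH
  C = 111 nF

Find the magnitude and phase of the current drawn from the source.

Step 1 — Angular frequency: ω = 2π·f = 2π·1.46e+04 = 9.173e+04 rad/s.
Step 2 — Component impedances:
  R: Z = R = 184 Ω
  L: Z = jωL = j·9.173e+04·0.005 = 0 + j458.7 Ω
  C: Z = 1/(jωC) = -j/(ω·C) = 0 - j98.21 Ω
Step 3 — Series combination: Z_total = R + L + C = 184 + j360.5 Ω = 404.7∠63.0° Ω.
Step 4 — Source phasor: V = 32.5∠0.0° V = 32.5 V.
Step 5 — Ohm's law: I = V / Z_total = (32.5) / (184 + j360.5) = 0.03651 - j0.07152 A.
Step 6 — Convert to polar: |I| = 0.0803 A, ∠I = -63.0°.

I = 0.0803∠-63.0° A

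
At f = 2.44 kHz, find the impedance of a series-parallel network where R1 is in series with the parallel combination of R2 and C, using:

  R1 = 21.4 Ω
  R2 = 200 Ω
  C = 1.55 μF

Step 1 — Angular frequency: ω = 2π·f = 2π·2440 = 1.533e+04 rad/s.
Step 2 — Component impedances:
  R1: Z = R = 21.4 Ω
  R2: Z = R = 200 Ω
  C: Z = 1/(jωC) = -j/(ω·C) = 0 - j42.08 Ω
Step 3 — Parallel branch: R2 || C = 1/(1/R2 + 1/C) = 8.479 - j40.3 Ω.
Step 4 — Series with R1: Z_total = R1 + (R2 || C) = 29.88 - j40.3 Ω = 50.17∠-53.4° Ω.

Z = 29.88 - j40.3 Ω = 50.17∠-53.4° Ω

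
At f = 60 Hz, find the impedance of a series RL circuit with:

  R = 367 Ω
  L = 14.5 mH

Step 1 — Angular frequency: ω = 2π·f = 2π·60 = 377 rad/s.
Step 2 — Component impedances:
  R: Z = R = 367 Ω
  L: Z = jωL = j·377·0.0145 = 0 + j5.466 Ω
Step 3 — Series combination: Z_total = R + L = 367 + j5.466 Ω = 367∠0.9° Ω.

Z = 367 + j5.466 Ω = 367∠0.9° Ω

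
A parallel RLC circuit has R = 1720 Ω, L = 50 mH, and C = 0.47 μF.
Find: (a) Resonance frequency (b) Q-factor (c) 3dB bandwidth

Step 1 — Resonance: ω₀ = 1/√(LC) = 1/√(0.05·4.7e-07) = 6523 rad/s.
Step 2 — f₀ = ω₀/(2π) = 1038 Hz.
Step 3 — Parallel Q: Q = R/(ω₀L) = 1720/(6523·0.05) = 5.273.
Step 4 — Bandwidth: Δω = ω₀/Q = 1237 rad/s; BW = Δω/(2π) = 196.9 Hz.

(a) f₀ = 1038 Hz  (b) Q = 5.273  (c) BW = 196.9 Hz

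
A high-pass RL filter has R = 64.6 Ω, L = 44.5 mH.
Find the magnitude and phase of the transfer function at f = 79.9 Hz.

Step 1 — Angular frequency: ω = 2π·79.9 = 502 rad/s.
Step 2 — Transfer function: H(jω) = jωL/(R + jωL).
Step 3 — Numerator jωL = j·22.34; denominator R + jωL = 64.6 + j22.34.
Step 4 — H = 0.1068 + j0.3089.
Step 5 — Magnitude: |H| = 0.3268 (-9.7 dB); phase: φ = 70.9°.

|H| = 0.3268 (-9.7 dB), φ = 70.9°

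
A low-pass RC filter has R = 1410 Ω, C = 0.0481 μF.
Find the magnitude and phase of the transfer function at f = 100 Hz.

Step 1 — Angular frequency: ω = 2π·100 = 628.3 rad/s.
Step 2 — Transfer function: H(jω) = 1/(1 + jωRC).
Step 3 — Denominator: 1 + jωRC = 1 + j·628.3·1410·4.81e-08 = 1 + j0.04261.
Step 4 — H = 0.9982 - j0.04254.
Step 5 — Magnitude: |H| = 0.9991 (-0.0 dB); phase: φ = -2.4°.

|H| = 0.9991 (-0.0 dB), φ = -2.4°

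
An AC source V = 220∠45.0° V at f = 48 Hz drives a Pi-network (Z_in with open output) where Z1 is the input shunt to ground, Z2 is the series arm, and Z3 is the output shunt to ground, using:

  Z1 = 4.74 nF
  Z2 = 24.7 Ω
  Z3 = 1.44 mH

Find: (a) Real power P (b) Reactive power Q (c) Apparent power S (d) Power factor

Step 1 — Angular frequency: ω = 2π·f = 2π·48 = 301.6 rad/s.
Step 2 — Component impedances:
  Z1: Z = 1/(jωC) = -j/(ω·C) = 0 - j6.995e+05 Ω
  Z2: Z = R = 24.7 Ω
  Z3: Z = jωL = j·301.6·0.00144 = 0 + j0.4343 Ω
Step 3 — With open output, the series arm Z2 and the output shunt Z3 appear in series to ground: Z2 + Z3 = 24.7 + j0.4343 Ω.
Step 4 — Parallel with input shunt Z1: Z_in = Z1 || (Z2 + Z3) = 24.7 + j0.4334 Ω = 24.7∠1.0° Ω.
Step 5 — Source phasor: V = 220∠45.0° V = 155.6 + j155.6 V.
Step 6 — Current: I = V / Z = 6.407 + j6.186 A = 8.906∠44.0° A.
Step 7 — Complex power: S = V·I* = 1959 + j34.37 VA.
Step 8 — Real power: P = Re(S) = 1959 W.
Step 9 — Reactive power: Q = Im(S) = 34.37 VAR.
Step 10 — Apparent power: |S| = 1959 VA.
Step 11 — Power factor: PF = P/|S| = 0.9998 (lagging).

(a) P = 1959 W  (b) Q = 34.37 VAR  (c) S = 1959 VA  (d) PF = 0.9998 (lagging)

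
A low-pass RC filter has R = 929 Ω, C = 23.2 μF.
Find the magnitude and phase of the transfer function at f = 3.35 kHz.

Step 1 — Angular frequency: ω = 2π·3350 = 2.105e+04 rad/s.
Step 2 — Transfer function: H(jω) = 1/(1 + jωRC).
Step 3 — Denominator: 1 + jωRC = 1 + j·2.105e+04·929·2.32e-05 = 1 + j453.7.
Step 4 — H = 4.859e-06 - j0.002204.
Step 5 — Magnitude: |H| = 0.002204 (-53.1 dB); phase: φ = -89.9°.

|H| = 0.002204 (-53.1 dB), φ = -89.9°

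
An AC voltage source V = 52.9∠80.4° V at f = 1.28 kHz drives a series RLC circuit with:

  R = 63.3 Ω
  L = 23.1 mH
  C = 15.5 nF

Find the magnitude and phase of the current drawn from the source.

Step 1 — Angular frequency: ω = 2π·f = 2π·1280 = 8042 rad/s.
Step 2 — Component impedances:
  R: Z = R = 63.3 Ω
  L: Z = jωL = j·8042·0.0231 = 0 + j185.8 Ω
  C: Z = 1/(jωC) = -j/(ω·C) = 0 - j8022 Ω
Step 3 — Series combination: Z_total = R + L + C = 63.3 - j7836 Ω = 7836∠-89.5° Ω.
Step 4 — Source phasor: V = 52.9∠80.4° V = 8.822 + j52.16 V.
Step 5 — Ohm's law: I = V / Z_total = (8.822 + j52.16) / (63.3 - j7836) = -0.006647 + j0.00118 A.
Step 6 — Convert to polar: |I| = 0.006751 A, ∠I = 169.9°.

I = 0.006751∠169.9° A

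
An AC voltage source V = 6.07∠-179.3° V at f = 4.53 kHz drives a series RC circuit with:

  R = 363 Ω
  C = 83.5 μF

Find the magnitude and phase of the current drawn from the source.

Step 1 — Angular frequency: ω = 2π·f = 2π·4530 = 2.846e+04 rad/s.
Step 2 — Component impedances:
  R: Z = R = 363 Ω
  C: Z = 1/(jωC) = -j/(ω·C) = 0 - j0.4208 Ω
Step 3 — Series combination: Z_total = R + C = 363 - j0.4208 Ω = 363∠-0.1° Ω.
Step 4 — Source phasor: V = 6.07∠-179.3° V = -6.07 - j0.07416 V.
Step 5 — Ohm's law: I = V / Z_total = (-6.07 - j0.07416) / (363 - j0.4208) = -0.01672 - j0.0002237 A.
Step 6 — Convert to polar: |I| = 0.01672 A, ∠I = -179.2°.

I = 0.01672∠-179.2° A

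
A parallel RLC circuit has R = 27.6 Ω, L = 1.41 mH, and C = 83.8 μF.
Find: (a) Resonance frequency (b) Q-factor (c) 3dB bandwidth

Step 1 — Resonance: ω₀ = 1/√(LC) = 1/√(0.00141·8.38e-05) = 2909 rad/s.
Step 2 — f₀ = ω₀/(2π) = 463 Hz.
Step 3 — Parallel Q: Q = R/(ω₀L) = 27.6/(2909·0.00141) = 6.729.
Step 4 — Bandwidth: Δω = ω₀/Q = 432.4 rad/s; BW = Δω/(2π) = 68.81 Hz.

(a) f₀ = 463 Hz  (b) Q = 6.729  (c) BW = 68.81 Hz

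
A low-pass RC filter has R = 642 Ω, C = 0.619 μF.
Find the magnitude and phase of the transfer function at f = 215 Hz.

Step 1 — Angular frequency: ω = 2π·215 = 1351 rad/s.
Step 2 — Transfer function: H(jω) = 1/(1 + jωRC).
Step 3 — Denominator: 1 + jωRC = 1 + j·1351·642·6.19e-07 = 1 + j0.5368.
Step 4 — H = 0.7763 - j0.4167.
Step 5 — Magnitude: |H| = 0.8811 (-1.1 dB); phase: φ = -28.2°.

|H| = 0.8811 (-1.1 dB), φ = -28.2°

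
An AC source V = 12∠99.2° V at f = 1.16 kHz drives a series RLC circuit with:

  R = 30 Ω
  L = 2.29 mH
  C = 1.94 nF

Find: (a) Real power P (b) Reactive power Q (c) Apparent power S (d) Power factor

Step 1 — Angular frequency: ω = 2π·f = 2π·1160 = 7288 rad/s.
Step 2 — Component impedances:
  R: Z = R = 30 Ω
  L: Z = jωL = j·7288·0.00229 = 0 + j16.69 Ω
  C: Z = 1/(jωC) = -j/(ω·C) = 0 - j7.072e+04 Ω
Step 3 — Series combination: Z_total = R + L + C = 30 - j7.071e+04 Ω = 7.071e+04∠-90.0° Ω.
Step 4 — Source phasor: V = 12∠99.2° V = -1.919 + j11.85 V.
Step 5 — Current: I = V / Z = -0.0001675 - j2.706e-05 A = 0.0001697∠-170.8° A.
Step 6 — Complex power: S = V·I* = 8.641e-07 - j0.002037 VA.
Step 7 — Real power: P = Re(S) = 8.641e-07 W.
Step 8 — Reactive power: Q = Im(S) = -0.002037 VAR.
Step 9 — Apparent power: |S| = 0.002037 VA.
Step 10 — Power factor: PF = P/|S| = 0.0004243 (leading).

(a) P = 8.641e-07 W  (b) Q = -0.002037 VAR  (c) S = 0.002037 VA  (d) PF = 0.0004243 (leading)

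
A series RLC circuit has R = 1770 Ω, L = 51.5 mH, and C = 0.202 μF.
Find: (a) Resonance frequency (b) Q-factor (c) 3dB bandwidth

Step 1 — Resonance: ω₀ = 1/√(LC) = 1/√(0.0515·2.02e-07) = 9804 rad/s.
Step 2 — f₀ = ω₀/(2π) = 1560 Hz.
Step 3 — Series Q: Q = ω₀L/R = 9804·0.0515/1770 = 0.2853.
Step 4 — Bandwidth: Δω = ω₀/Q = 3.437e+04 rad/s; BW = Δω/(2π) = 5470 Hz.

(a) f₀ = 1560 Hz  (b) Q = 0.2853  (c) BW = 5470 Hz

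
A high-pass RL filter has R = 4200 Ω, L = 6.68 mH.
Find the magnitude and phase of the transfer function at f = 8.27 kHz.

Step 1 — Angular frequency: ω = 2π·8270 = 5.196e+04 rad/s.
Step 2 — Transfer function: H(jω) = jωL/(R + jωL).
Step 3 — Numerator jωL = j·347.1; denominator R + jωL = 4200 + j347.1.
Step 4 — H = 0.006784 + j0.08208.
Step 5 — Magnitude: |H| = 0.08236 (-21.7 dB); phase: φ = 85.3°.

|H| = 0.08236 (-21.7 dB), φ = 85.3°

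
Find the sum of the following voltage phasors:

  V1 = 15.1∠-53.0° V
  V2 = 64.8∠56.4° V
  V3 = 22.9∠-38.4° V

Step 1 — Convert each phasor to rectangular form:
  V1 = 15.1·(cos(-53.0°) + j·sin(-53.0°)) = 9.087 - j12.06 V
  V2 = 64.8·(cos(56.4°) + j·sin(56.4°)) = 35.86 + j53.97 V
  V3 = 22.9·(cos(-38.4°) + j·sin(-38.4°)) = 17.95 - j14.22 V
Step 2 — Sum components: V_total = 62.89 + j27.69 V.
Step 3 — Convert to polar: |V_total| = 68.72 V, ∠V_total = 23.8°.

V_total = 68.72∠23.8° V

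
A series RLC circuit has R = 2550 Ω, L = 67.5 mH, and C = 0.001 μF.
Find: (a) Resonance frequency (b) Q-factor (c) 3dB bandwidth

Step 1 — Resonance condition Im(Z)=0 gives ω₀ = 1/√(LC).
Step 2 — ω₀ = 1/√(0.0675·1e-09) = 1.217e+05 rad/s.
Step 3 — f₀ = ω₀/(2π) = 1.937e+04 Hz.
Step 4 — Series Q: Q = ω₀L/R = 1.217e+05·0.0675/2550 = 3.222.
Step 5 — 3dB bandwidth: Δω = ω₀/Q = 3.778e+04 rad/s; BW = Δω/(2π) = 6013 Hz.

(a) f₀ = 1.937e+04 Hz  (b) Q = 3.222  (c) BW = 6013 Hz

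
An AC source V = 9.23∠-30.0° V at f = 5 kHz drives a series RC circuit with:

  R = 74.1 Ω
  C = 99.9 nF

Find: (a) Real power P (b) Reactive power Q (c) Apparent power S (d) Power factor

Step 1 — Angular frequency: ω = 2π·f = 2π·5000 = 3.142e+04 rad/s.
Step 2 — Component impedances:
  R: Z = R = 74.1 Ω
  C: Z = 1/(jωC) = -j/(ω·C) = 0 - j318.6 Ω
Step 3 — Series combination: Z_total = R + C = 74.1 - j318.6 Ω = 327.1∠-76.9° Ω.
Step 4 — Source phasor: V = 9.23∠-30.0° V = 7.993 - j4.615 V.
Step 5 — Current: I = V / Z = 0.01928 + j0.0206 A = 0.02821∠46.9° A.
Step 6 — Complex power: S = V·I* = 0.05899 - j0.2537 VA.
Step 7 — Real power: P = Re(S) = 0.05899 W.
Step 8 — Reactive power: Q = Im(S) = -0.2537 VAR.
Step 9 — Apparent power: |S| = 0.2604 VA.
Step 10 — Power factor: PF = P/|S| = 0.2265 (leading).

(a) P = 0.05899 W  (b) Q = -0.2537 VAR  (c) S = 0.2604 VA  (d) PF = 0.2265 (leading)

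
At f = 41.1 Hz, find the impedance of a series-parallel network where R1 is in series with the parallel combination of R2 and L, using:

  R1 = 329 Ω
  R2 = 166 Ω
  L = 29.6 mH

Step 1 — Angular frequency: ω = 2π·f = 2π·41.1 = 258.2 rad/s.
Step 2 — Component impedances:
  R1: Z = R = 329 Ω
  R2: Z = R = 166 Ω
  L: Z = jωL = j·258.2·0.0296 = 0 + j7.644 Ω
Step 3 — Parallel branch: R2 || L = 1/(1/R2 + 1/L) = 0.3512 + j7.628 Ω.
Step 4 — Series with R1: Z_total = R1 + (R2 || L) = 329.4 + j7.628 Ω = 329.4∠1.3° Ω.

Z = 329.4 + j7.628 Ω = 329.4∠1.3° Ω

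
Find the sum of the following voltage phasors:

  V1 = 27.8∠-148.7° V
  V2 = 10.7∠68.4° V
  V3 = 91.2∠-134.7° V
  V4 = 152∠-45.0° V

Step 1 — Convert each phasor to rectangular form:
  V1 = 27.8·(cos(-148.7°) + j·sin(-148.7°)) = -23.75 - j14.44 V
  V2 = 10.7·(cos(68.4°) + j·sin(68.4°)) = 3.939 + j9.949 V
  V3 = 91.2·(cos(-134.7°) + j·sin(-134.7°)) = -64.15 - j64.82 V
  V4 = 152·(cos(-45.0°) + j·sin(-45.0°)) = 107.5 - j107.5 V
Step 2 — Sum components: V_total = 23.52 - j176.8 V.
Step 3 — Convert to polar: |V_total| = 178.4 V, ∠V_total = -82.4°.

V_total = 178.4∠-82.4° V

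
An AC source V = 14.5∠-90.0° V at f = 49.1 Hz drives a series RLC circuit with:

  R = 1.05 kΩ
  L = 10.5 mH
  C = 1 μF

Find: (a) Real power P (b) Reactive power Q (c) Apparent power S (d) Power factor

Step 1 — Angular frequency: ω = 2π·f = 2π·49.1 = 308.5 rad/s.
Step 2 — Component impedances:
  R: Z = R = 1050 Ω
  L: Z = jωL = j·308.5·0.0105 = 0 + j3.239 Ω
  C: Z = 1/(jωC) = -j/(ω·C) = 0 - j3241 Ω
Step 3 — Series combination: Z_total = R + L + C = 1050 - j3238 Ω = 3404∠-72.0° Ω.
Step 4 — Source phasor: V = 14.5∠-90.0° V = 0 - j14.5 V.
Step 5 — Current: I = V / Z = 0.004052 - j0.001314 A = 0.004259∠-18.0° A.
Step 6 — Complex power: S = V·I* = 0.01905 - j0.05875 VA.
Step 7 — Real power: P = Re(S) = 0.01905 W.
Step 8 — Reactive power: Q = Im(S) = -0.05875 VAR.
Step 9 — Apparent power: |S| = 0.06176 VA.
Step 10 — Power factor: PF = P/|S| = 0.3084 (leading).

(a) P = 0.01905 W  (b) Q = -0.05875 VAR  (c) S = 0.06176 VA  (d) PF = 0.3084 (leading)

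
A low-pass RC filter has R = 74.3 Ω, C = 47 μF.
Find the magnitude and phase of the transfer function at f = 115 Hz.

Step 1 — Angular frequency: ω = 2π·115 = 722.6 rad/s.
Step 2 — Transfer function: H(jω) = 1/(1 + jωRC).
Step 3 — Denominator: 1 + jωRC = 1 + j·722.6·74.3·4.7e-05 = 1 + j2.523.
Step 4 — H = 0.1357 - j0.3425.
Step 5 — Magnitude: |H| = 0.3684 (-8.7 dB); phase: φ = -68.4°.

|H| = 0.3684 (-8.7 dB), φ = -68.4°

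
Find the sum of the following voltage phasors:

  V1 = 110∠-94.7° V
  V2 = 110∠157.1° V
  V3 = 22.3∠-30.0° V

Step 1 — Convert each phasor to rectangular form:
  V1 = 110·(cos(-94.7°) + j·sin(-94.7°)) = -9.013 - j109.6 V
  V2 = 110·(cos(157.1°) + j·sin(157.1°)) = -101.3 + j42.8 V
  V3 = 22.3·(cos(-30.0°) + j·sin(-30.0°)) = 19.31 - j11.15 V
Step 2 — Sum components: V_total = -91.03 - j77.98 V.
Step 3 — Convert to polar: |V_total| = 119.9 V, ∠V_total = -139.4°.

V_total = 119.9∠-139.4° V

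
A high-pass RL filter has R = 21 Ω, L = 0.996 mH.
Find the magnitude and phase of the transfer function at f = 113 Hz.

Step 1 — Angular frequency: ω = 2π·113 = 710 rad/s.
Step 2 — Transfer function: H(jω) = jωL/(R + jωL).
Step 3 — Numerator jωL = j·0.7072; denominator R + jωL = 21 + j0.7072.
Step 4 — H = 0.001133 + j0.03364.
Step 5 — Magnitude: |H| = 0.03366 (-29.5 dB); phase: φ = 88.1°.

|H| = 0.03366 (-29.5 dB), φ = 88.1°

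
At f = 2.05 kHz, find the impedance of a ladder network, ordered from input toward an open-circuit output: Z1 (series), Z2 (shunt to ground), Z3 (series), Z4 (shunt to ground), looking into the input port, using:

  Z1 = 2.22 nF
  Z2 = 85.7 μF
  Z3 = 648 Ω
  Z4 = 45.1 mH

Step 1 — Angular frequency: ω = 2π·f = 2π·2050 = 1.288e+04 rad/s.
Step 2 — Component impedances:
  Z1: Z = 1/(jωC) = -j/(ω·C) = 0 - j3.497e+04 Ω
  Z2: Z = 1/(jωC) = -j/(ω·C) = 0 - j0.9059 Ω
  Z3: Z = R = 648 Ω
  Z4: Z = jωL = j·1.288e+04·0.0451 = 0 + j580.9 Ω
Step 3 — Ladder network (open output): work backward from the far end, alternating series and parallel combinations. Z_in = 0.0007031 - j3.497e+04 Ω = 3.497e+04∠-90.0° Ω.

Z = 0.0007031 - j3.497e+04 Ω = 3.497e+04∠-90.0° Ω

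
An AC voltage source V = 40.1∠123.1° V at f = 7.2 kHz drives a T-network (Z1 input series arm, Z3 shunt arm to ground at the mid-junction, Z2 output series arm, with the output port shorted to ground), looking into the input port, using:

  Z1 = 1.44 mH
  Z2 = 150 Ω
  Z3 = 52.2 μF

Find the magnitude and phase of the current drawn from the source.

Step 1 — Angular frequency: ω = 2π·f = 2π·7200 = 4.524e+04 rad/s.
Step 2 — Component impedances:
  Z1: Z = jωL = j·4.524e+04·0.00144 = 0 + j65.14 Ω
  Z2: Z = R = 150 Ω
  Z3: Z = 1/(jωC) = -j/(ω·C) = 0 - j0.4235 Ω
Step 3 — With the output port shorted to ground, the output series arm Z2 runs from the junction to ground; the shunt arm Z3 also runs from the junction to ground. They appear in parallel: Z3 || Z2 = 0.001195 - j0.4235 Ω.
Step 4 — Series with input arm Z1: Z_in = Z1 + (Z3 || Z2) = 0.001195 + j64.72 Ω = 64.72∠90.0° Ω.
Step 5 — Source phasor: V = 40.1∠123.1° V = -21.9 + j33.59 V.
Step 6 — Ohm's law: I = V / Z_total = (-21.9 + j33.59) / (0.001195 + j64.72) = 0.519 + j0.3384 A.
Step 7 — Convert to polar: |I| = 0.6196 A, ∠I = 33.1°.

I = 0.6196∠33.1° A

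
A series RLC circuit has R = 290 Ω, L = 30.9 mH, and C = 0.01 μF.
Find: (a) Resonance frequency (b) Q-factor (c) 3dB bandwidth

Step 1 — Resonance condition Im(Z)=0 gives ω₀ = 1/√(LC).
Step 2 — ω₀ = 1/√(0.0309·1e-08) = 5.689e+04 rad/s.
Step 3 — f₀ = ω₀/(2π) = 9054 Hz.
Step 4 — Series Q: Q = ω₀L/R = 5.689e+04·0.0309/290 = 6.062.
Step 5 — 3dB bandwidth: Δω = ω₀/Q = 9385 rad/s; BW = Δω/(2π) = 1494 Hz.

(a) f₀ = 9054 Hz  (b) Q = 6.062  (c) BW = 1494 Hz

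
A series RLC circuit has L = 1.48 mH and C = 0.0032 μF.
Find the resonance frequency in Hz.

Step 1 — Resonance condition Im(Z)=0 gives ω₀ = 1/√(LC).
Step 2 — ω₀ = 1/√(0.00148·3.2e-09) = 4.595e+05 rad/s.
Step 3 — f₀ = ω₀/(2π) = 7.313e+04 Hz.

f₀ = 7.313e+04 Hz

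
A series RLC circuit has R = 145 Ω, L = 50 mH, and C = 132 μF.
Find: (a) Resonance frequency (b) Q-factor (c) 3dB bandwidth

Step 1 — Resonance: ω₀ = 1/√(LC) = 1/√(0.05·0.000132) = 389.2 rad/s.
Step 2 — f₀ = ω₀/(2π) = 61.95 Hz.
Step 3 — Series Q: Q = ω₀L/R = 389.2·0.05/145 = 0.1342.
Step 4 — Bandwidth: Δω = ω₀/Q = 2900 rad/s; BW = Δω/(2π) = 461.5 Hz.

(a) f₀ = 61.95 Hz  (b) Q = 0.1342  (c) BW = 461.5 Hz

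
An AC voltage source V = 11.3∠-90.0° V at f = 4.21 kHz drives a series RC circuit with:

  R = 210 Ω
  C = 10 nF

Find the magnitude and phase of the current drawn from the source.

Step 1 — Angular frequency: ω = 2π·f = 2π·4210 = 2.645e+04 rad/s.
Step 2 — Component impedances:
  R: Z = R = 210 Ω
  C: Z = 1/(jωC) = -j/(ω·C) = 0 - j3780 Ω
Step 3 — Series combination: Z_total = R + C = 210 - j3780 Ω = 3786∠-86.8° Ω.
Step 4 — Source phasor: V = 11.3∠-90.0° V = 0 - j11.3 V.
Step 5 — Ohm's law: I = V / Z_total = (0 - j11.3) / (210 - j3780) = 0.00298 - j0.0001655 A.
Step 6 — Convert to polar: |I| = 0.002984 A, ∠I = -3.2°.

I = 0.002984∠-3.2° A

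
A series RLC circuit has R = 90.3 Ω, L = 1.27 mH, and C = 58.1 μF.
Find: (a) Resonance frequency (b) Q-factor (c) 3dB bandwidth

Step 1 — Resonance: ω₀ = 1/√(LC) = 1/√(0.00127·5.81e-05) = 3681 rad/s.
Step 2 — f₀ = ω₀/(2π) = 585.9 Hz.
Step 3 — Series Q: Q = ω₀L/R = 3681·0.00127/90.3 = 0.05178.
Step 4 — Bandwidth: Δω = ω₀/Q = 7.11e+04 rad/s; BW = Δω/(2π) = 1.132e+04 Hz.

(a) f₀ = 585.9 Hz  (b) Q = 0.05178  (c) BW = 1.132e+04 Hz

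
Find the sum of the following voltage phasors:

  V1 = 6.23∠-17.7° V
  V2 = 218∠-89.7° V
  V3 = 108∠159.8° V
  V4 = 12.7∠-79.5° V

Step 1 — Convert each phasor to rectangular form:
  V1 = 6.23·(cos(-17.7°) + j·sin(-17.7°)) = 5.935 - j1.894 V
  V2 = 218·(cos(-89.7°) + j·sin(-89.7°)) = 1.141 - j218 V
  V3 = 108·(cos(159.8°) + j·sin(159.8°)) = -101.4 + j37.29 V
  V4 = 12.7·(cos(-79.5°) + j·sin(-79.5°)) = 2.314 - j12.49 V
Step 2 — Sum components: V_total = -91.97 - j195.1 V.
Step 3 — Convert to polar: |V_total| = 215.7 V, ∠V_total = -115.2°.

V_total = 215.7∠-115.2° V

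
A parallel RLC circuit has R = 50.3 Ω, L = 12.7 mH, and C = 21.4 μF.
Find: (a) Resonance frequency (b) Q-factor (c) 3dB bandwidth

Step 1 — Resonance: ω₀ = 1/√(LC) = 1/√(0.0127·2.14e-05) = 1918 rad/s.
Step 2 — f₀ = ω₀/(2π) = 305.3 Hz.
Step 3 — Parallel Q: Q = R/(ω₀L) = 50.3/(1918·0.0127) = 2.065.
Step 4 — Bandwidth: Δω = ω₀/Q = 929 rad/s; BW = Δω/(2π) = 147.9 Hz.

(a) f₀ = 305.3 Hz  (b) Q = 2.065  (c) BW = 147.9 Hz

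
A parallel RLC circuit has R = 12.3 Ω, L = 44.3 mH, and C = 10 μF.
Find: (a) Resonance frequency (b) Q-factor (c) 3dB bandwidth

Step 1 — Resonance: ω₀ = 1/√(LC) = 1/√(0.0443·1e-05) = 1502 rad/s.
Step 2 — f₀ = ω₀/(2π) = 239.1 Hz.
Step 3 — Parallel Q: Q = R/(ω₀L) = 12.3/(1502·0.0443) = 0.1848.
Step 4 — Bandwidth: Δω = ω₀/Q = 8130 rad/s; BW = Δω/(2π) = 1294 Hz.

(a) f₀ = 239.1 Hz  (b) Q = 0.1848  (c) BW = 1294 Hz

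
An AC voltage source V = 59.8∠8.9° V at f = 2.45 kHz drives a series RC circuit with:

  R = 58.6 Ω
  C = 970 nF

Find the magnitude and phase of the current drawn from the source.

Step 1 — Angular frequency: ω = 2π·f = 2π·2450 = 1.539e+04 rad/s.
Step 2 — Component impedances:
  R: Z = R = 58.6 Ω
  C: Z = 1/(jωC) = -j/(ω·C) = 0 - j66.97 Ω
Step 3 — Series combination: Z_total = R + C = 58.6 - j66.97 Ω = 88.99∠-48.8° Ω.
Step 4 — Source phasor: V = 59.8∠8.9° V = 59.08 + j9.252 V.
Step 5 — Ohm's law: I = V / Z_total = (59.08 + j9.252) / (58.6 - j66.97) = 0.3589 + j0.5681 A.
Step 6 — Convert to polar: |I| = 0.672 A, ∠I = 57.7°.

I = 0.672∠57.7° A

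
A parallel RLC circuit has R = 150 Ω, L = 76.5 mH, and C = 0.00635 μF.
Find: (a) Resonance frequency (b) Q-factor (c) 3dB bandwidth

Step 1 — Resonance: ω₀ = 1/√(LC) = 1/√(0.0765·6.35e-09) = 4.537e+04 rad/s.
Step 2 — f₀ = ω₀/(2π) = 7221 Hz.
Step 3 — Parallel Q: Q = R/(ω₀L) = 150/(4.537e+04·0.0765) = 0.04322.
Step 4 — Bandwidth: Δω = ω₀/Q = 1.05e+06 rad/s; BW = Δω/(2π) = 1.671e+05 Hz.

(a) f₀ = 7221 Hz  (b) Q = 0.04322  (c) BW = 1.671e+05 Hz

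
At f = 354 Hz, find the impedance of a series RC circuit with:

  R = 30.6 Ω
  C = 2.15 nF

Step 1 — Angular frequency: ω = 2π·f = 2π·354 = 2224 rad/s.
Step 2 — Component impedances:
  R: Z = R = 30.6 Ω
  C: Z = 1/(jωC) = -j/(ω·C) = 0 - j2.091e+05 Ω
Step 3 — Series combination: Z_total = R + C = 30.6 - j2.091e+05 Ω = 2.091e+05∠-90.0° Ω.

Z = 30.6 - j2.091e+05 Ω = 2.091e+05∠-90.0° Ω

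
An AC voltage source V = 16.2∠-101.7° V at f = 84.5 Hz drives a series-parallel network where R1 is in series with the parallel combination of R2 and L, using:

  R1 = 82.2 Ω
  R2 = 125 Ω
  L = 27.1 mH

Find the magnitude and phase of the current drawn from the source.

Step 1 — Angular frequency: ω = 2π·f = 2π·84.5 = 530.9 rad/s.
Step 2 — Component impedances:
  R1: Z = R = 82.2 Ω
  R2: Z = R = 125 Ω
  L: Z = jωL = j·530.9·0.0271 = 0 + j14.39 Ω
Step 3 — Parallel branch: R2 || L = 1/(1/R2 + 1/L) = 1.635 + j14.2 Ω.
Step 4 — Series with R1: Z_total = R1 + (R2 || L) = 83.83 + j14.2 Ω = 85.03∠9.6° Ω.
Step 5 — Source phasor: V = 16.2∠-101.7° V = -3.285 - j15.86 V.
Step 6 — Ohm's law: I = V / Z_total = (-3.285 - j15.86) / (83.83 + j14.2) = -0.06925 - j0.1775 A.
Step 7 — Convert to polar: |I| = 0.1905 A, ∠I = -111.3°.

I = 0.1905∠-111.3° A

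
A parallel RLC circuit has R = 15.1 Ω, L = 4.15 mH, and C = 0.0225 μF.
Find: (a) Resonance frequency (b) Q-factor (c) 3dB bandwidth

Step 1 — Resonance: ω₀ = 1/√(LC) = 1/√(0.00415·2.25e-08) = 1.035e+05 rad/s.
Step 2 — f₀ = ω₀/(2π) = 1.647e+04 Hz.
Step 3 — Parallel Q: Q = R/(ω₀L) = 15.1/(1.035e+05·0.00415) = 0.03516.
Step 4 — Bandwidth: Δω = ω₀/Q = 2.943e+06 rad/s; BW = Δω/(2π) = 4.684e+05 Hz.

(a) f₀ = 1.647e+04 Hz  (b) Q = 0.03516  (c) BW = 4.684e+05 Hz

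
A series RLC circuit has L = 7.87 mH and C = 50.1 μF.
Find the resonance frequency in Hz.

Step 1 — Resonance condition Im(Z)=0 gives ω₀ = 1/√(LC).
Step 2 — ω₀ = 1/√(0.00787·5.01e-05) = 1593 rad/s.
Step 3 — f₀ = ω₀/(2π) = 253.5 Hz.

f₀ = 253.5 Hz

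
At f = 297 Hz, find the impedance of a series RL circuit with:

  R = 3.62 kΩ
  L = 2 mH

Step 1 — Angular frequency: ω = 2π·f = 2π·297 = 1866 rad/s.
Step 2 — Component impedances:
  R: Z = R = 3620 Ω
  L: Z = jωL = j·1866·0.002 = 0 + j3.732 Ω
Step 3 — Series combination: Z_total = R + L = 3620 + j3.732 Ω = 3620∠0.1° Ω.

Z = 3620 + j3.732 Ω = 3620∠0.1° Ω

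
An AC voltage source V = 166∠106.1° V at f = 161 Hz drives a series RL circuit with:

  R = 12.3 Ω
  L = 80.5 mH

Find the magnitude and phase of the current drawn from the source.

Step 1 — Angular frequency: ω = 2π·f = 2π·161 = 1012 rad/s.
Step 2 — Component impedances:
  R: Z = R = 12.3 Ω
  L: Z = jωL = j·1012·0.0805 = 0 + j81.43 Ω
Step 3 — Series combination: Z_total = R + L = 12.3 + j81.43 Ω = 82.36∠81.4° Ω.
Step 4 — Source phasor: V = 166∠106.1° V = -46.03 + j159.5 V.
Step 5 — Ohm's law: I = V / Z_total = (-46.03 + j159.5) / (12.3 + j81.43) = 1.831 + j0.8419 A.
Step 6 — Convert to polar: |I| = 2.016 A, ∠I = 24.7°.

I = 2.016∠24.7° A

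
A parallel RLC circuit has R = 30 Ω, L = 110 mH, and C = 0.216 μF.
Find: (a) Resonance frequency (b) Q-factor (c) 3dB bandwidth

Step 1 — Resonance: ω₀ = 1/√(LC) = 1/√(0.11·2.16e-07) = 6487 rad/s.
Step 2 — f₀ = ω₀/(2π) = 1033 Hz.
Step 3 — Parallel Q: Q = R/(ω₀L) = 30/(6487·0.11) = 0.04204.
Step 4 — Bandwidth: Δω = ω₀/Q = 1.543e+05 rad/s; BW = Δω/(2π) = 2.456e+04 Hz.

(a) f₀ = 1033 Hz  (b) Q = 0.04204  (c) BW = 2.456e+04 Hz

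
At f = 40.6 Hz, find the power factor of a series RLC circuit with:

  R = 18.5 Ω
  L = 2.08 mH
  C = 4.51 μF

Step 1 — Angular frequency: ω = 2π·f = 2π·40.6 = 255.1 rad/s.
Step 2 — Component impedances:
  R: Z = R = 18.5 Ω
  L: Z = jωL = j·255.1·0.00208 = 0 + j0.5306 Ω
  C: Z = 1/(jωC) = -j/(ω·C) = 0 - j869.2 Ω
Step 3 — Series combination: Z_total = R + L + C = 18.5 - j868.7 Ω = 868.9∠-88.8° Ω.
Step 4 — Power factor: PF = cos(φ) = Re(Z)/|Z| = 18.5/868.9 = 0.02129.
Step 5 — Type: Im(Z) = -868.7 ⇒ leading (phase φ = -88.8°).

PF = 0.02129 (leading, φ = -88.8°)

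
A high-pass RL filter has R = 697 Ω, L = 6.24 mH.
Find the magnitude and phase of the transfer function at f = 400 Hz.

Step 1 — Angular frequency: ω = 2π·400 = 2513 rad/s.
Step 2 — Transfer function: H(jω) = jωL/(R + jωL).
Step 3 — Numerator jωL = j·15.68; denominator R + jωL = 697 + j15.68.
Step 4 — H = 0.000506 + j0.02249.
Step 5 — Magnitude: |H| = 0.02249 (-33.0 dB); phase: φ = 88.7°.

|H| = 0.02249 (-33.0 dB), φ = 88.7°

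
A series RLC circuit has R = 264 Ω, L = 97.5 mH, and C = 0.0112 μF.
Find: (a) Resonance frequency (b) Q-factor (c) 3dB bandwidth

Step 1 — Resonance: ω₀ = 1/√(LC) = 1/√(0.0975·1.12e-08) = 3.026e+04 rad/s.
Step 2 — f₀ = ω₀/(2π) = 4816 Hz.
Step 3 — Series Q: Q = ω₀L/R = 3.026e+04·0.0975/264 = 11.18.
Step 4 — Bandwidth: Δω = ω₀/Q = 2708 rad/s; BW = Δω/(2π) = 430.9 Hz.

(a) f₀ = 4816 Hz  (b) Q = 11.18  (c) BW = 430.9 Hz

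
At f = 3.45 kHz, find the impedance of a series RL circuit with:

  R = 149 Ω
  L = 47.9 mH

Step 1 — Angular frequency: ω = 2π·f = 2π·3450 = 2.168e+04 rad/s.
Step 2 — Component impedances:
  R: Z = R = 149 Ω
  L: Z = jωL = j·2.168e+04·0.0479 = 0 + j1038 Ω
Step 3 — Series combination: Z_total = R + L = 149 + j1038 Ω = 1049∠81.8° Ω.

Z = 149 + j1038 Ω = 1049∠81.8° Ω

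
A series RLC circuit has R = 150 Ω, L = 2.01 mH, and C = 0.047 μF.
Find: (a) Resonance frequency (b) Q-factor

Step 1 — Resonance condition Im(Z)=0 gives ω₀ = 1/√(LC).
Step 2 — ω₀ = 1/√(0.00201·4.7e-08) = 1.029e+05 rad/s.
Step 3 — f₀ = ω₀/(2π) = 1.637e+04 Hz.
Step 4 — Series Q: Q = ω₀L/R = 1.029e+05·0.00201/150 = 1.379.

(a) f₀ = 1.637e+04 Hz  (b) Q = 1.379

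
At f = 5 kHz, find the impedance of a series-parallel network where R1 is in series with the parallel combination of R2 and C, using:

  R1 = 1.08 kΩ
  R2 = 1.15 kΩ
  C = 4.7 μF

Step 1 — Angular frequency: ω = 2π·f = 2π·5000 = 3.142e+04 rad/s.
Step 2 — Component impedances:
  R1: Z = R = 1080 Ω
  R2: Z = R = 1150 Ω
  C: Z = 1/(jωC) = -j/(ω·C) = 0 - j6.773 Ω
Step 3 — Parallel branch: R2 || C = 1/(1/R2 + 1/C) = 0.03988 - j6.772 Ω.
Step 4 — Series with R1: Z_total = R1 + (R2 || C) = 1080 - j6.772 Ω = 1080∠-0.4° Ω.

Z = 1080 - j6.772 Ω = 1080∠-0.4° Ω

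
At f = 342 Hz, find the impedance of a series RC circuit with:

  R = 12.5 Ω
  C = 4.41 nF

Step 1 — Angular frequency: ω = 2π·f = 2π·342 = 2149 rad/s.
Step 2 — Component impedances:
  R: Z = R = 12.5 Ω
  C: Z = 1/(jωC) = -j/(ω·C) = 0 - j1.055e+05 Ω
Step 3 — Series combination: Z_total = R + C = 12.5 - j1.055e+05 Ω = 1.055e+05∠-90.0° Ω.

Z = 12.5 - j1.055e+05 Ω = 1.055e+05∠-90.0° Ω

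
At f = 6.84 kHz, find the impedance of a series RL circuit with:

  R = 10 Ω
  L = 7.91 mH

Step 1 — Angular frequency: ω = 2π·f = 2π·6840 = 4.298e+04 rad/s.
Step 2 — Component impedances:
  R: Z = R = 10 Ω
  L: Z = jωL = j·4.298e+04·0.00791 = 0 + j339.9 Ω
Step 3 — Series combination: Z_total = R + L = 10 + j339.9 Ω = 340.1∠88.3° Ω.

Z = 10 + j339.9 Ω = 340.1∠88.3° Ω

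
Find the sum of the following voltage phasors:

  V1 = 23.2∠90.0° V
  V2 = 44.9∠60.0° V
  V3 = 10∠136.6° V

Step 1 — Convert each phasor to rectangular form:
  V1 = 23.2·(cos(90.0°) + j·sin(90.0°)) = 0 + j23.2 V
  V2 = 44.9·(cos(60.0°) + j·sin(60.0°)) = 22.45 + j38.88 V
  V3 = 10·(cos(136.6°) + j·sin(136.6°)) = -7.266 + j6.871 V
Step 2 — Sum components: V_total = 15.18 + j68.96 V.
Step 3 — Convert to polar: |V_total| = 70.61 V, ∠V_total = 77.6°.

V_total = 70.61∠77.6° V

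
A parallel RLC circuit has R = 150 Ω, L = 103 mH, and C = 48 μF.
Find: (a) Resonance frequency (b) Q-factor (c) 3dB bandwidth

Step 1 — Resonance: ω₀ = 1/√(LC) = 1/√(0.103·4.8e-05) = 449.7 rad/s.
Step 2 — f₀ = ω₀/(2π) = 71.58 Hz.
Step 3 — Parallel Q: Q = R/(ω₀L) = 150/(449.7·0.103) = 3.238.
Step 4 — Bandwidth: Δω = ω₀/Q = 138.9 rad/s; BW = Δω/(2π) = 22.1 Hz.

(a) f₀ = 71.58 Hz  (b) Q = 3.238  (c) BW = 22.1 Hz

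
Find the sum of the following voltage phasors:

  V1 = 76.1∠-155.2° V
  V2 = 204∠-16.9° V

Step 1 — Convert each phasor to rectangular form:
  V1 = 76.1·(cos(-155.2°) + j·sin(-155.2°)) = -69.08 - j31.92 V
  V2 = 204·(cos(-16.9°) + j·sin(-16.9°)) = 195.2 - j59.3 V
Step 2 — Sum components: V_total = 126.1 - j91.22 V.
Step 3 — Convert to polar: |V_total| = 155.6 V, ∠V_total = -35.9°.

V_total = 155.6∠-35.9° V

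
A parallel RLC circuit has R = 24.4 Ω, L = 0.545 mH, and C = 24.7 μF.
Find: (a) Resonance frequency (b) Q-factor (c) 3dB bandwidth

Step 1 — Resonance: ω₀ = 1/√(LC) = 1/√(0.000545·2.47e-05) = 8619 rad/s.
Step 2 — f₀ = ω₀/(2π) = 1372 Hz.
Step 3 — Parallel Q: Q = R/(ω₀L) = 24.4/(8619·0.000545) = 5.194.
Step 4 — Bandwidth: Δω = ω₀/Q = 1659 rad/s; BW = Δω/(2π) = 264.1 Hz.

(a) f₀ = 1372 Hz  (b) Q = 5.194  (c) BW = 264.1 Hz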